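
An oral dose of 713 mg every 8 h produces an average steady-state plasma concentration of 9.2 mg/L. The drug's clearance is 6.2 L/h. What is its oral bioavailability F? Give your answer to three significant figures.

0.640

F·D/τ = CL·Css at steady state → F = CL·Css·τ / D.
F = 6.2 × 9.2 × 8 / 713 = 0.640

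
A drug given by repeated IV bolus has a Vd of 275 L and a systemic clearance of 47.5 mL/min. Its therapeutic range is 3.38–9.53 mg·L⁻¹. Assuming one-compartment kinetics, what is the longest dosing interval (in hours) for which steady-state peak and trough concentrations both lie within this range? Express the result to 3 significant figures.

CL = 47.5 mL/min × 60/1000 = 2.850 L/h
k = CL / Vd = 2.850 / 275.0 = 0.01036 h⁻¹
Between IV bolus doses, concentration decays as C = C₀·e^(−kτ), so C_peak/C_trough = e^(kτ).
τ_max = ln(C_peak/C_trough) / k = ln(9.53/3.38) / 0.01036 = 1.037 / 0.01036 = 100.1 h

100 h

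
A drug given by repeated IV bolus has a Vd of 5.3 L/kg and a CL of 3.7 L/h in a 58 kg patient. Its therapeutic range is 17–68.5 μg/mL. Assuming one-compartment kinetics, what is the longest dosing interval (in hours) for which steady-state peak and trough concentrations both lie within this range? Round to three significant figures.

116 h

Vd(total) = 58 kg × 5.3 L/kg = 307.4 L
k = CL / Vd = 3.700 / 307.4 = 0.01204 h⁻¹
Between IV bolus doses, concentration decays as C = C₀·e^(−kτ), so C_peak/C_trough = e^(kτ).
τ_max = ln(C_peak/C_trough) / k = ln(68.5/17) / 0.01204 = 1.394 / 0.01204 = 115.8 h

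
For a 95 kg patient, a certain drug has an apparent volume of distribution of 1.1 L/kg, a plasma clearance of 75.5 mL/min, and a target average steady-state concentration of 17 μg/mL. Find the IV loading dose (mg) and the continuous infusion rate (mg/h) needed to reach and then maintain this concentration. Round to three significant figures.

(a) 1780 mg; (b) 77.0 mg/h

Total Vd = 1.1 × 95 = 104.5 L
LD = Vd · C_target = 104.5 × 17 = 1777 mg
Convert clearance: 75.5 mL/min × 60 min/h ÷ 1000 mL/L = 4.530 L/h
Maintenance infusion rate = CL × Css = 4.530 × 17 = 77.01 mg/h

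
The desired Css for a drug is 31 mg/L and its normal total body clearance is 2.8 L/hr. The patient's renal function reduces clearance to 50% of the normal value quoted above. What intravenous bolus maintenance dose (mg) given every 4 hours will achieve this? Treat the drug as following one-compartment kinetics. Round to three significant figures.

174 mg

Patient clearance = 0.5 × 2.800 = 1.400 L/h
At steady state, dose per interval replaces the amount cleared in that interval: D/τ = CL·Css.
D = CL × Css × τ = 1.400 × 31 × 4 = 173.6 mg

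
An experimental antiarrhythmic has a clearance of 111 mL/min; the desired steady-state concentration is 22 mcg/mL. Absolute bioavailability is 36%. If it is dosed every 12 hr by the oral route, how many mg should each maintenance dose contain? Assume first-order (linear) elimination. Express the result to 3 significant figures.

4880 mg

Convert clearance: 111 mL/min × 60 min/h ÷ 1000 mL/L = 6.660 L/h
D = CL × Css × τ / F = 6.660 × 22 × 12 / 0.36 = 4884 mg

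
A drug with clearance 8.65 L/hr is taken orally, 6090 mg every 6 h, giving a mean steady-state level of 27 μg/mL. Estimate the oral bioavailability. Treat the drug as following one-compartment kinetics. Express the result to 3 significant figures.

F·D/τ = CL·Css at steady state → F = CL·Css·τ / D.
F = 8.65 × 27 × 6 / 6090 = 0.230

0.230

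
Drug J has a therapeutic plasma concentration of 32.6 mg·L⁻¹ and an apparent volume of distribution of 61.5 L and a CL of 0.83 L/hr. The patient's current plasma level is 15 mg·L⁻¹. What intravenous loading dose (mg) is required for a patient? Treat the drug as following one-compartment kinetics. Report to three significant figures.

Concentration deficit ΔC = 32.6 − 15 = 17.60 mg/L
LD = Vd × ΔC = 61.50 × 17.60 = 1082 mg

1080 mg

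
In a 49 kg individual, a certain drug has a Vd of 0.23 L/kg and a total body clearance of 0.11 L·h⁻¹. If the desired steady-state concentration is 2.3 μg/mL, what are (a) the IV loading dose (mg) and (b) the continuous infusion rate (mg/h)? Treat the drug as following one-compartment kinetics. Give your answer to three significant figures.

(a) 25.9 mg; (b) 0.253 mg/h

Vd(total) = 49 kg × 0.23 L/kg = 11.27 L
Loading dose = Vd × C = 11.27 × 2.3 = 25.92 mg
Maintenance: replace elimination → rate = CL × Css = 0.1100 × 2.3 = 0.2530 mg/h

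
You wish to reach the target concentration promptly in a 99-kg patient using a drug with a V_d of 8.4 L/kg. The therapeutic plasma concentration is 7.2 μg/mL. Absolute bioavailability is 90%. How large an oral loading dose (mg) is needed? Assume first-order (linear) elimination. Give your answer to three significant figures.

6650 mg

Total Vd = 8.4 × 99 = 831.6 L
LD = Vd × C / F = 831.6 × 7.200 / 0.9 = 6653 mg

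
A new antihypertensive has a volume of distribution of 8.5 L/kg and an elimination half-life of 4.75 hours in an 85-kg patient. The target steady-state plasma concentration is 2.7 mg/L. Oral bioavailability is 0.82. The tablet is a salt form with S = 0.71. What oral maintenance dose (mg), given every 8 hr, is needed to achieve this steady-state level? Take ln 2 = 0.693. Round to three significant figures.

Total Vd = 8.5 × 85 = 722.5 L
CL = ln 2 · Vd / t½ = 0.693 × 722.5 / 4.75 = 105.4 L/h
D = CL × Css × τ / F / S = 105.4 × 2.7 × 8 / 0.82 / 0.71 = 3910 mg

3910 mg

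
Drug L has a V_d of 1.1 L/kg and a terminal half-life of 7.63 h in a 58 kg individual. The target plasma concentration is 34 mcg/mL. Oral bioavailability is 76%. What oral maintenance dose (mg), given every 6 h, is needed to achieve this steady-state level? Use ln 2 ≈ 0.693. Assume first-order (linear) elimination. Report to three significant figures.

1560 mg

Vd(total) = 58 kg × 1.1 L/kg = 63.80 L
CL = ln 2 · Vd / t½ = 0.693 × 63.80 / 7.63 = 5.795 L/h
D = CL × Css × τ / F = 5.795 × 34 × 6 / 0.76 = 1556 mg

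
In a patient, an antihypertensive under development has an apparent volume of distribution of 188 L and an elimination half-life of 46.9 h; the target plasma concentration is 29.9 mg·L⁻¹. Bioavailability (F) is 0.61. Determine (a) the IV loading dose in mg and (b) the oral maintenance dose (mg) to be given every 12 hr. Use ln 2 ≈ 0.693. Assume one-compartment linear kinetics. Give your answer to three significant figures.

(a) 5620 mg; (b) 1630 mg

LD = Vd × C = 188.0 × 29.9 = 5621 mg
CL = 0.693 × Vd / t½ = 0.693 × 188.0 / 46.9 = 2.778 L/h
D = CL × Css × τ / F = 2.778 × 29.9 × 12 / 0.61 = 1634 mg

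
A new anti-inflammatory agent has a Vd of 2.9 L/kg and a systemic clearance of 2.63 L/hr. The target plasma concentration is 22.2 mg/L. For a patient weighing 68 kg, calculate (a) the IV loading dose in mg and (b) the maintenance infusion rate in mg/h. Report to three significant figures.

Total Vd = 2.9 × 68 = 197.2 L
Loading dose = Vd × C = 197.2 × 22.2 = 4378 mg
Maintenance infusion rate = CL × Css = 2.630 × 22.2 = 58.39 mg/h

(a) 4380 mg; (b) 58.4 mg/h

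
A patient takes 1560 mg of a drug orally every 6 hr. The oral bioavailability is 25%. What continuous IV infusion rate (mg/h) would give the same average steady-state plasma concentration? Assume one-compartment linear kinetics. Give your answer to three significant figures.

Equivalent systemic input: infusion rate = F·D/τ.
Rate = 0.25 × 1560 / 6 = 65.00 mg/h

65.0 mg/h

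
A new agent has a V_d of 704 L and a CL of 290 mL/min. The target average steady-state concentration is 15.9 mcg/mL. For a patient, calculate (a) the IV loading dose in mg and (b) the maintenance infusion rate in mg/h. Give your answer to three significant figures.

(a) 11200 mg; (b) 277 mg/h

Loading dose = Vd × C = 704.0 × 15.9 = 11190 mg
CL = 290 mL/min = 290 × 0.06 = 17.40 L/h
Maintenance: replace elimination → rate = CL × Css = 17.40 × 15.9 = 276.7 mg/h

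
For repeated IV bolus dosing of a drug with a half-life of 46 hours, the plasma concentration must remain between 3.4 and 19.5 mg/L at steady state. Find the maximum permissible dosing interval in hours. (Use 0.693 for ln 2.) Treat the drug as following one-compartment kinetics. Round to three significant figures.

116 h

k = 0.693 / t½ = 0.693 / 46 = 0.01507 h⁻¹
Between IV bolus doses, concentration decays as C = C₀·e^(−kτ), so C_peak/C_trough = e^(kτ).
τ_max = ln(C_peak/C_trough) / k = ln(19.5/3.4) / 0.01507 = 1.747 / 0.01507 = 115.9 h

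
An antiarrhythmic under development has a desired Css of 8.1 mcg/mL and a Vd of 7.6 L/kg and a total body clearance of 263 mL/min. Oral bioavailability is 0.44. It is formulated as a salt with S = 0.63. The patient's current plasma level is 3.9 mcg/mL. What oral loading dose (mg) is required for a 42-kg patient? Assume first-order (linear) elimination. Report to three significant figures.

4840 mg

Total Vd = 7.6 × 42 = 319.2 L
Concentration deficit ΔC = 8.1 − 3.9 = 4.200 mg/L
LD = Vd × ΔC / F / S = 319.2 × 4.200 / 0.44 / 0.63 = 4836 mg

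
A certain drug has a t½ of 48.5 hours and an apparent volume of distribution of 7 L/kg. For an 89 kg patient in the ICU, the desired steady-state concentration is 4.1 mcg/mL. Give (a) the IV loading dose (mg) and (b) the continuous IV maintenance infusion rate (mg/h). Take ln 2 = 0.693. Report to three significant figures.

Vd(total) = 89 kg × 7 L/kg = 623.0 L
LD = Vd × C = 623.0 × 4.1 = 2554 mg
CL = 0.693 × Vd / t½ = 0.693 × 623.0 / 48.5 = 8.902 L/h
Infusion rate = CL × Css = 8.902 × 4.1 = 36.50 mg/h

(a) 2550 mg; (b) 36.5 mg/h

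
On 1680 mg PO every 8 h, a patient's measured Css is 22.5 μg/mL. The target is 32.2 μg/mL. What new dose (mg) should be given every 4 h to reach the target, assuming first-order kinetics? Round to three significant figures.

For first-order elimination, Css ∝ F·D/(CL·τ); F and CL are unchanged, so Css ∝ D/τ.
D₂ = D₁ × (Css,target / Css,current) × (τ₂/τ₁) = 1680 × (32.2/22.5) × (4/8) = 1202 mg

1200 mg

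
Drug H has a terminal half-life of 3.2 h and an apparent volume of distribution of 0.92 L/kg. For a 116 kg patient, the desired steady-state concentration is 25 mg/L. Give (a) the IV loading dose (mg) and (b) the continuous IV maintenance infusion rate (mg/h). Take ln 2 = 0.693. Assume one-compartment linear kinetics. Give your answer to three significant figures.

(a) 2670 mg; (b) 578 mg/h

Vd(total) = 116 kg × 0.92 L/kg = 106.7 L
LD = Vd × C = 106.7 × 25 = 2668 mg
CL = 0.693 × Vd / t½ = 0.693 × 106.7 / 3.2 = 23.11 L/h
Infusion rate = CL × Css = 23.11 × 25 = 577.8 mg/h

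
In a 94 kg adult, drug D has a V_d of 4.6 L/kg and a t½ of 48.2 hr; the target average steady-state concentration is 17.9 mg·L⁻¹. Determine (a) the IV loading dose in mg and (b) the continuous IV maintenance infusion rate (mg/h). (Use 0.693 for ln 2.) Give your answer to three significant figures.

Vd = 4.6 L/kg × 94 kg = 432.4 L
LD = Vd × C = 432.4 × 17.9 = 7740 mg
CL = 0.693 × Vd / t½ = 0.693 × 432.4 / 48.2 = 6.217 L/h
Infusion rate = CL × Css = 6.217 × 17.9 = 111.3 mg/h

(a) 7740 mg; (b) 111 mg/h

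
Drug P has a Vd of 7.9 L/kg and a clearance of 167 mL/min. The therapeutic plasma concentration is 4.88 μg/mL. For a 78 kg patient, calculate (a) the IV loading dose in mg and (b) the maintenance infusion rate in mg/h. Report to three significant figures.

Vd = 7.9 L/kg × 78 kg = 616.2 L
Loading dose = Vd × C = 616.2 × 4.88 = 3007 mg
CL = 167 mL/min × 60/1000 = 10.02 L/h
Maintenance infusion rate = CL × Css = 10.02 × 4.88 = 48.90 mg/h

(a) 3010 mg; (b) 48.9 mg/h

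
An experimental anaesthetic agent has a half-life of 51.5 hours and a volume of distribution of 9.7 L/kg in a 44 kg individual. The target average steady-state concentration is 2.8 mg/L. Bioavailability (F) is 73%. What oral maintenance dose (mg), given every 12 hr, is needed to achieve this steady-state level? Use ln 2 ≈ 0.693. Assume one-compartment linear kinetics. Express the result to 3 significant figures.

Vd(total) = 44 kg × 9.7 L/kg = 426.8 L
k = 0.693/51.5 = 0.01346 h⁻¹, so CL = k·Vd = 0.01346 × 426.8 = 5.745 L/h
D = CL × Css × τ / F = 5.745 × 2.8 × 12 / 0.73 = 264.4 mg

264 mg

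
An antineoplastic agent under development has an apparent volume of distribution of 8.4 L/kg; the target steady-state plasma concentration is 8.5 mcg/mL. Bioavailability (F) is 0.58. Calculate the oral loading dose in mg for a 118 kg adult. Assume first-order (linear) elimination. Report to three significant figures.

Vd = 8.4 L/kg × 118 kg = 991.2 L
The loading dose fills Vd to the target concentration.
LD = Vd × C / F = 991.2 × 8.500 / 0.58 = 14530 mg

14500 mg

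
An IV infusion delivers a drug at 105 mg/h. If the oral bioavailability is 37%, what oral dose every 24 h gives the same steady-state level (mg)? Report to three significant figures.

To maintain the same Css, the systemic dosing rate must be unchanged: F·D/τ = infusion rate.
D = rate × τ / F = 105 × 24 / 0.37 = 6811 mg

6810 mg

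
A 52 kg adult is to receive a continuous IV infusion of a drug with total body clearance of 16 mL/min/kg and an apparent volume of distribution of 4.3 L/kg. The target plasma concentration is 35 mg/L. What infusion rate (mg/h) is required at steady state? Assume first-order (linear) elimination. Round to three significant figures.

CL = 16 mL/min/kg × 52 kg = 832.0 mL/min = 832.0 × 60/1000 = 49.92 L/h
Vd does not affect the maintenance rate; only clearance governs steady-state input.
Infusion rate = CL · Css = 49.92 L/h × 35 mg/L = 1747 mg/h

1750 mg/h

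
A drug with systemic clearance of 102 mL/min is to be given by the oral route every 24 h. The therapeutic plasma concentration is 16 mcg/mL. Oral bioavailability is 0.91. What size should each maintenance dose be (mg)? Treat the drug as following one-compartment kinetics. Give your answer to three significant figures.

CL = 102 mL/min × 60/1000 = 6.120 L/h
D = CL × Css × τ / F = 6.120 × 16 × 24 / 0.91 = 2583 mg

2580 mg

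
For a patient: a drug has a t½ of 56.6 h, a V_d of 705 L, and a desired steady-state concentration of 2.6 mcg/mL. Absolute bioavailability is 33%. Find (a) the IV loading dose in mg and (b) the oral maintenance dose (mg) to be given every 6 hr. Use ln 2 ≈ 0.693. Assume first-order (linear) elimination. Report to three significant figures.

LD = Vd × C = 705.0 × 2.6 = 1833 mg
CL = 0.693 × Vd / t½ = 0.693 × 705.0 / 56.6 = 8.632 L/h
D = CL × Css × τ / F = 8.632 × 2.6 × 6 / 0.33 = 408.1 mg

(a) 1830 mg; (b) 408 mg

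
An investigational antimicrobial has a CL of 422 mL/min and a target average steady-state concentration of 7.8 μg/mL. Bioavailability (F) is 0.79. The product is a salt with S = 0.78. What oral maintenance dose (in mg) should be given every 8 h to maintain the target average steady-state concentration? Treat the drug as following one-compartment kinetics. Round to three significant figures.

CL = 422 mL/min × 60/1000 = 25.32 L/h
D = CL × Css × τ / F / S = 25.32 × 7.8 × 8 / 0.79 / 0.78 = 2564 mg

2560 mg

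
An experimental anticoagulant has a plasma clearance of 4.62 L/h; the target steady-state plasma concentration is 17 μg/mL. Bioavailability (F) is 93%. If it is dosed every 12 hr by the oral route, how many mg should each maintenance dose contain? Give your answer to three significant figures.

1010 mg

At steady state, dose per interval replaces the amount cleared in that interval: F·D/τ = CL·Css.
D = CL × Css × τ / F = 4.620 × 17 × 12 / 0.93 = 1013 mg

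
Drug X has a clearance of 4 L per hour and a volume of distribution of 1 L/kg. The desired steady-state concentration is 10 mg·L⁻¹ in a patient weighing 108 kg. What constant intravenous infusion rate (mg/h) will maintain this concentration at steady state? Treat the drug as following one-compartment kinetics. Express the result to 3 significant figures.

Infusion rate = CL · Css = 4.000 L/h × 10 mg/L = 40.00 mg/h

40.0 mg/h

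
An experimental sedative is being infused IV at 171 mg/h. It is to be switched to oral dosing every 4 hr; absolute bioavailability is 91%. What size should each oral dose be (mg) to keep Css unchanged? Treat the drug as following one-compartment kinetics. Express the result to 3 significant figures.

752 mg

To maintain the same Css, the systemic dosing rate must be unchanged: F·D/τ = infusion rate.
D = rate × τ / F = 171 × 4 / 0.91 = 751.6 mg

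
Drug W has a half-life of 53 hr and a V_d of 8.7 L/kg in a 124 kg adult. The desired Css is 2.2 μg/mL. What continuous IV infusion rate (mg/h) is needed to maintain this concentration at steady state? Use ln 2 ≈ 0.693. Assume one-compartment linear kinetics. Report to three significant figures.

Vd(total) = 124 kg × 8.7 L/kg = 1079 L
CL = ln 2 · Vd / t½ = 0.693 × 1079 / 53 = 14.11 L/h
Infusion rate = CL × Css = 14.11 × 2.2 = 31.04 mg/h

31.0 mg/h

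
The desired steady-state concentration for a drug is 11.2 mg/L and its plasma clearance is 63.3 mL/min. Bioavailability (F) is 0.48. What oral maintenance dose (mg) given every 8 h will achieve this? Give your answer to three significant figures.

709 mg

CL = 63.3 mL/min × 60/1000 = 3.798 L/h
D = CL × Css × τ / F = 3.798 × 11.2 × 8 / 0.48 = 709.0 mg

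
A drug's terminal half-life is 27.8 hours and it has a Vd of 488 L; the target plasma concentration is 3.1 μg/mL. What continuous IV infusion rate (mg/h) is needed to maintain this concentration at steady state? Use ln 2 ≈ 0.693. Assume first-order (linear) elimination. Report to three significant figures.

CL = ln 2 · Vd / t½ = 0.693 × 488.0 / 27.8 = 12.16 L/h
Infusion rate = CL × Css = 12.16 × 3.1 = 37.70 mg/h

37.7 mg/h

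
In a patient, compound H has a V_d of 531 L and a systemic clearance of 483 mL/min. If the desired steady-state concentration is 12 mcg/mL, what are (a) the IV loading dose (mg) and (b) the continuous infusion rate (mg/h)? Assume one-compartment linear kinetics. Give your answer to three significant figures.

Loading dose = Vd × C = 531.0 × 12 = 6372 mg
CL = 483 mL/min × 60/1000 = 28.98 L/h
Maintenance: replace elimination → rate = CL × Css = 28.98 × 12 = 347.8 mg/h

(a) 6370 mg; (b) 348 mg/h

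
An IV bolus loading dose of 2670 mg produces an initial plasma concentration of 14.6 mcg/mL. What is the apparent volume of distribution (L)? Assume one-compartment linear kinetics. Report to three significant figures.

Immediately after an IV bolus, C₀ = Dose / Vd, so Vd = Dose / C₀.
Vd = 2670 / 14.6 = 182.9 L

183 L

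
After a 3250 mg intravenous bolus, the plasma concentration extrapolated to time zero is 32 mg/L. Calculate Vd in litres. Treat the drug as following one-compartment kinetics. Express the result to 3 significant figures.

Immediately after an IV bolus, C₀ = Dose / Vd, so Vd = Dose / C₀.
Vd = 3250 / 32 = 101.6 L

102 L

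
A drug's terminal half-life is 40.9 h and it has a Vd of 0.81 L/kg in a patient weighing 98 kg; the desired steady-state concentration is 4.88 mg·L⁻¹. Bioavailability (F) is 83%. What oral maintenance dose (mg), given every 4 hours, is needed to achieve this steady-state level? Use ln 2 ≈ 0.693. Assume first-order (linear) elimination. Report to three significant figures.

Vd(total) = 98 kg × 0.81 L/kg = 79.38 L
CL = ln 2 · Vd / t½ = 0.693 × 79.38 / 40.9 = 1.345 L/h
D = CL × Css × τ / F = 1.345 × 4.88 × 4 / 0.83 = 31.63 mg

31.6 mg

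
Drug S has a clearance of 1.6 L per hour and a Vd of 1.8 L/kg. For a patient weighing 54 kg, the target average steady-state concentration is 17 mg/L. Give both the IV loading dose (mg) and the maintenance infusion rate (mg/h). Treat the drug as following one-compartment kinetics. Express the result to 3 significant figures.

(a) 1650 mg; (b) 27.2 mg/h

Total Vd = 1.8 × 54 = 97.20 L
Loading dose = Vd × C = 97.20 × 17 = 1652 mg
Maintenance: replace elimination → rate = CL × Css = 1.600 × 17 = 27.20 mg/h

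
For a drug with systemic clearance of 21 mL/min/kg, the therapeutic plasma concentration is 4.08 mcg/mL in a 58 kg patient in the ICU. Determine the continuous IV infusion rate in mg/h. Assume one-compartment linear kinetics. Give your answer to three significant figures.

298 mg/h

CL = 21 mL/min/kg × 58 kg = 1218 mL/min = 1218 × 60/1000 = 73.08 L/h
R₀ = 73.08 × 4.08 = 298.2 mg/h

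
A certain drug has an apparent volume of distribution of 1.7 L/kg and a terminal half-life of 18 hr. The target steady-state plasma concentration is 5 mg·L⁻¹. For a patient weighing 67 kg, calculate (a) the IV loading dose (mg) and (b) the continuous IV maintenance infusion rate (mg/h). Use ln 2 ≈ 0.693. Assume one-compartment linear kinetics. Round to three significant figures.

(a) 570 mg; (b) 21.9 mg/h

Vd = 1.7 L/kg × 67 kg = 113.9 L
LD = Vd × C = 113.9 × 5 = 569.5 mg
CL = 0.693 × Vd / t½ = 0.693 × 113.9 / 18 = 4.385 L/h
Infusion rate = CL × Css = 4.385 × 5 = 21.93 mg/h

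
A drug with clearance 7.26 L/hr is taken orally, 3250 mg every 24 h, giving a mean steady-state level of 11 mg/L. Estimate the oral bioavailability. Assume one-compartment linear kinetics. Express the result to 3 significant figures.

0.590

F·D/τ = CL·Css at steady state → F = CL·Css·τ / D.
F = 7.26 × 11 × 24 / 3250 = 0.590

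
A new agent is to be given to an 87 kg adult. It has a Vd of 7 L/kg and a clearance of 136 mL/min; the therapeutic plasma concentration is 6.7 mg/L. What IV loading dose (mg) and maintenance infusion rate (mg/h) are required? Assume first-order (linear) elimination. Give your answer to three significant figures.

Vd = 7 L/kg × 87 kg = 609.0 L
Loading dose = Vd × C = 609.0 × 6.7 = 4080 mg
CL = 136 mL/min = 136 × 0.06 = 8.160 L/h
Infusion rate = 8.160 L/h × 6.7 mg/L = 54.67 mg/h

(a) 4080 mg; (b) 54.7 mg/h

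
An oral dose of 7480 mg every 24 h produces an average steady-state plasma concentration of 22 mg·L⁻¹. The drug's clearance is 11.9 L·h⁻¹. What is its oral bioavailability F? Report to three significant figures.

0.840

F·D/τ = CL·Css at steady state → F = CL·Css·τ / D.
F = 11.9 × 22 × 24 / 7480 = 0.840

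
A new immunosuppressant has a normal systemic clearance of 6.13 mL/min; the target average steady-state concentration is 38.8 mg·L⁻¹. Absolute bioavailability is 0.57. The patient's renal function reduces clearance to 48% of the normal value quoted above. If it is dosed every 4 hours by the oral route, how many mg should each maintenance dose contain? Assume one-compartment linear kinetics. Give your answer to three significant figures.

Convert clearance: 6.13 mL/min × 60 min/h ÷ 1000 mL/L = 0.3678 L/h
Patient clearance = 0.48 × 0.3678 = 0.1765 L/h
D = CL × Css × τ / F = 0.1765 × 38.8 × 4 / 0.57 = 48.06 mg

48.1 mg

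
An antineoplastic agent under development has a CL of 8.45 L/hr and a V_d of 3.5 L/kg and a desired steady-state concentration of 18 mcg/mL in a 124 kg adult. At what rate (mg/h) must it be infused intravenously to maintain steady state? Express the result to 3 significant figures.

Rate = CL × Css = 8.450 × 18 = 152.1 mg/h

152 mg/h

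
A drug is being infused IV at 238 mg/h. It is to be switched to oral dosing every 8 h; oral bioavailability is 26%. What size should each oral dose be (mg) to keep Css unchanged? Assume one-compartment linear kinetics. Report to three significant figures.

To maintain the same Css, the systemic dosing rate must be unchanged: F·D/τ = infusion rate.
D = rate × τ / F = 238 × 8 / 0.26 = 7323 mg

7320 mg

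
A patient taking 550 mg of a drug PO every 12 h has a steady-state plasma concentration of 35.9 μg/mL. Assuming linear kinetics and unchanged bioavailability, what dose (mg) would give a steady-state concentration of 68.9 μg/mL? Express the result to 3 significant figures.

1060 mg

With linear kinetics, Css is proportional to dose rate (D/τ) at fixed clearance.
D₂ = D₁ × (Css,target / Css,current) = 550 × 68.9/35.9 = 1056 mg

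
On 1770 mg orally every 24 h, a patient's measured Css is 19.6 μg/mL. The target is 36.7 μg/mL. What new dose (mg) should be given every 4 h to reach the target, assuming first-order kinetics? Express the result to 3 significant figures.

552 mg

For first-order elimination, Css ∝ F·D/(CL·τ); F and CL are unchanged, so Css ∝ D/τ.
D₂ = D₁ × (Css,target / Css,current) × (τ₂/τ₁) = 1770 × (36.7/19.6) × (4/24) = 552.4 mg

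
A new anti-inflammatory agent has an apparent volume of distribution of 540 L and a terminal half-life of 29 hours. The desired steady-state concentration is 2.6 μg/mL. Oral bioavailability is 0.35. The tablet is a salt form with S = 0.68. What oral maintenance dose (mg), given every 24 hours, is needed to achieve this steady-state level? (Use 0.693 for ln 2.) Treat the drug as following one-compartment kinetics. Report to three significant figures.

3380 mg

CL = 0.693 × Vd / t½ = 0.693 × 540.0 / 29 = 12.90 L/h
D = CL × Css × τ / F / S = 12.90 × 2.6 × 24 / 0.35 / 0.68 = 3382 mg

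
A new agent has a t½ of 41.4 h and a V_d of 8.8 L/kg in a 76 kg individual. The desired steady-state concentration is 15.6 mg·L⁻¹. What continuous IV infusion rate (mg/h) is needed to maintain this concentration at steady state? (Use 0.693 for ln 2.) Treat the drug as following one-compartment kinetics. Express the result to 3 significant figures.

Vd = 8.8 L/kg × 76 kg = 668.8 L
CL = ln 2 · Vd / t½ = 0.693 × 668.8 / 41.4 = 11.20 L/h
Infusion rate = CL × Css = 11.20 × 15.6 = 174.7 mg/h

175 mg/h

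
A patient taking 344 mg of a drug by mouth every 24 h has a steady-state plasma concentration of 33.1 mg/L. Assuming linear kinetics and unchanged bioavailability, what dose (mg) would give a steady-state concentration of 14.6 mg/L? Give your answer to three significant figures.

With linear kinetics, Css is proportional to dose rate (D/τ) at fixed clearance.
D₂ = D₁ × (Css,target / Css,current) = 344 × 14.6/33.1 = 151.7 mg

152 mg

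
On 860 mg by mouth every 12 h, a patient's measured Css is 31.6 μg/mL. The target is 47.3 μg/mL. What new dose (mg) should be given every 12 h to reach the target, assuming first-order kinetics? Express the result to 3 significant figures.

1290 mg

With linear kinetics, Css is proportional to dose rate (D/τ) at fixed clearance.
D₂ = D₁ × (Css,target / Css,current) = 860 × 47.3/31.6 = 1287 mg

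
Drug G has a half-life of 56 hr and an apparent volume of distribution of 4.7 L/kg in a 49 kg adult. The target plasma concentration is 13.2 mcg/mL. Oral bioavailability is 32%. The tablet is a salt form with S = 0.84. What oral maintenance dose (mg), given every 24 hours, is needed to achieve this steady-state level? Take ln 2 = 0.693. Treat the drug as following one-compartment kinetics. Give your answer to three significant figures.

Vd(total) = 49 kg × 4.7 L/kg = 230.3 L
CL = 0.693 × Vd / t½ = 0.693 × 230.3 / 56 = 2.850 L/h
D = CL × Css × τ / F / S = 2.850 × 13.2 × 24 / 0.32 / 0.84 = 3359 mg

3360 mg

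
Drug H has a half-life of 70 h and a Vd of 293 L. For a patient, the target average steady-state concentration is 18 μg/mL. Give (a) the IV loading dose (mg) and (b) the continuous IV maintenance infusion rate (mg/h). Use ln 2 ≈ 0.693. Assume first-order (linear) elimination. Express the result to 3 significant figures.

(a) 5270 mg; (b) 52.2 mg/h

LD = Vd × C = 293.0 × 18 = 5274 mg
CL = 0.693 × Vd / t½ = 0.693 × 293.0 / 70 = 2.901 L/h
Infusion rate = CL × Css = 2.901 × 18 = 52.22 mg/h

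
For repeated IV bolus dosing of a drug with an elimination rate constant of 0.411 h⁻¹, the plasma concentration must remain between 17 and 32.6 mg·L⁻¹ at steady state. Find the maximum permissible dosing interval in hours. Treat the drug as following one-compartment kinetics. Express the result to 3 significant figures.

Between IV bolus doses, concentration decays as C = C₀·e^(−kτ), so C_peak/C_trough = e^(kτ).
τ_max = ln(C_peak/C_trough) / k = ln(32.6/17) / 0.4110 = 0.6511 / 0.4110 = 1.584 h

1.58 h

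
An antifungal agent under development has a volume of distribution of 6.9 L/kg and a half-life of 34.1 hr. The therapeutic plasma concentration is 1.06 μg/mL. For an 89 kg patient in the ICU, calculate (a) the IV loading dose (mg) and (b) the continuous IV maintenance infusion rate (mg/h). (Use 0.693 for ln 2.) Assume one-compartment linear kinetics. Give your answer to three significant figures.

(a) 651 mg; (b) 13.2 mg/h

Total Vd = 6.9 × 89 = 614.1 L
LD = Vd × C = 614.1 × 1.06 = 650.9 mg
CL = 0.693 × Vd / t½ = 0.693 × 614.1 / 34.1 = 12.48 L/h
Infusion rate = CL × Css = 12.48 × 1.06 = 13.23 mg/h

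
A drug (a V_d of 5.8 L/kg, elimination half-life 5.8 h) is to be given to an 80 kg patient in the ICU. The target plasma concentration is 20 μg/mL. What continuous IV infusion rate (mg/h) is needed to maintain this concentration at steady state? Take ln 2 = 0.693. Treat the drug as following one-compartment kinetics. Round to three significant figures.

1110 mg/h

Vd(total) = 80 kg × 5.8 L/kg = 464.0 L
CL = 0.693 × Vd / t½ = 0.693 × 464.0 / 5.8 = 55.44 L/h
Infusion rate = CL × Css = 55.44 × 20 = 1109 mg/h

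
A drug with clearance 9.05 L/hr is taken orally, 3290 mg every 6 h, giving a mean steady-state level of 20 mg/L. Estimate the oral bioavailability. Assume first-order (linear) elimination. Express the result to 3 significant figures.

F·D/τ = CL·Css at steady state → F = CL·Css·τ / D.
F = 9.05 × 20 × 6 / 3290 = 0.330

0.330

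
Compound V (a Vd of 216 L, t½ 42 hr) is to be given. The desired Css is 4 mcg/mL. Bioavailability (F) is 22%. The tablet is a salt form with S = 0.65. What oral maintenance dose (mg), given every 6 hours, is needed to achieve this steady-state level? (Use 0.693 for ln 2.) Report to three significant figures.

598 mg

k = 0.693/42 = 0.01650 h⁻¹, so CL = k·Vd = 0.01650 × 216.0 = 3.564 L/h
D = CL × Css × τ / F / S = 3.564 × 4 × 6 / 0.22 / 0.65 = 598.2 mg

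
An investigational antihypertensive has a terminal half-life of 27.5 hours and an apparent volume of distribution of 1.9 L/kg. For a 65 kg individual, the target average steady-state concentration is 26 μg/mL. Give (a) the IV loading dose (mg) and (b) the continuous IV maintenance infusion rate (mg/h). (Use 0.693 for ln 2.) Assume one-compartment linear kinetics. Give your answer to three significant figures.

(a) 3210 mg; (b) 80.9 mg/h

Vd(total) = 65 kg × 1.9 L/kg = 123.5 L
LD = Vd × C = 123.5 × 26 = 3211 mg
CL = 0.693 × Vd / t½ = 0.693 × 123.5 / 27.5 = 3.112 L/h
Infusion rate = CL × Css = 3.112 × 26 = 80.91 mg/h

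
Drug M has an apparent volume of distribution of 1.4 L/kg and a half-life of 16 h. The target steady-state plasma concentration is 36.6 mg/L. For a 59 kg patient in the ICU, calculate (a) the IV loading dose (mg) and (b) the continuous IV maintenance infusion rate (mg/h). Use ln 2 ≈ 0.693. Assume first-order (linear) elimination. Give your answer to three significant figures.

Vd(total) = 59 kg × 1.4 L/kg = 82.60 L
LD = Vd × C = 82.60 × 36.6 = 3023 mg
CL = 0.693 × Vd / t½ = 0.693 × 82.60 / 16 = 3.578 L/h
Infusion rate = CL × Css = 3.578 × 36.6 = 131.0 mg/h

(a) 3020 mg; (b) 131 mg/h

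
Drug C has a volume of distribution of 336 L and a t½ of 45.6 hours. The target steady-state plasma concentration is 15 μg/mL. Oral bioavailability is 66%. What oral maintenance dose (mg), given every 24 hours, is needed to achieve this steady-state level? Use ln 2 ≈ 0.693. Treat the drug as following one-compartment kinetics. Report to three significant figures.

CL = 0.693 × Vd / t½ = 0.693 × 336.0 / 45.6 = 5.106 L/h
D = CL × Css × τ / F = 5.106 × 15 × 24 / 0.66 = 2785 mg

2790 mg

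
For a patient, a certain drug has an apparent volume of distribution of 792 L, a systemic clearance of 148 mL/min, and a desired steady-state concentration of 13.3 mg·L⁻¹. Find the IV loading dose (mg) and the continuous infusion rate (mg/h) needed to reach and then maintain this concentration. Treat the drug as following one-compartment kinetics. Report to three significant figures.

Loading: fill Vd to C_target → 792.0 L × 13.3 mg/L = 10530 mg
Convert clearance: 148 mL/min × 60 min/h ÷ 1000 mL/L = 8.880 L/h
Maintenance infusion rate = CL × Css = 8.880 × 13.3 = 118.1 mg/h

(a) 10500 mg; (b) 118 mg/h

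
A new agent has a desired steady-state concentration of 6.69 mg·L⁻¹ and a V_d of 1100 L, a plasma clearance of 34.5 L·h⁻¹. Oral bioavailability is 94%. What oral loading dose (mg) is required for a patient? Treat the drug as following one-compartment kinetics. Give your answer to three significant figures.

LD = Vd × C / F = 1100 × 6.690 / 0.94 = 7829 mg

7830 mg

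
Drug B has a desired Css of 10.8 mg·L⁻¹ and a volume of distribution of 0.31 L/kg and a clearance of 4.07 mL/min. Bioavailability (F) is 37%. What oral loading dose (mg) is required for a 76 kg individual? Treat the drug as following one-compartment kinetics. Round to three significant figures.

Vd(total) = 76 kg × 0.31 L/kg = 23.56 L
LD = Vd × C / F = 23.56 × 10.80 / 0.37 = 687.7 mg

688 mg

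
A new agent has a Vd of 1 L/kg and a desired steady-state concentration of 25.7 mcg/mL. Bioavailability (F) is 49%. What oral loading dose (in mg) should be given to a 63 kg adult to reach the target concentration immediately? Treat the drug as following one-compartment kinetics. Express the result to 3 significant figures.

3300 mg

Vd = 1 L/kg × 63 kg = 63.00 L
LD = Vd × C / F = 63.00 × 25.70 / 0.49 = 3304 mg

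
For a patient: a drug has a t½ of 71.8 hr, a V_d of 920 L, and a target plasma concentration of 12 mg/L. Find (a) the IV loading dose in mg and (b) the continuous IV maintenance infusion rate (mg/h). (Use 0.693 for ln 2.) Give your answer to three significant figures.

(a) 11000 mg; (b) 107 mg/h

LD = Vd × C = 920.0 × 12 = 11040 mg
CL = 0.693 × Vd / t½ = 0.693 × 920.0 / 71.8 = 8.880 L/h
Infusion rate = CL × Css = 8.880 × 12 = 106.6 mg/h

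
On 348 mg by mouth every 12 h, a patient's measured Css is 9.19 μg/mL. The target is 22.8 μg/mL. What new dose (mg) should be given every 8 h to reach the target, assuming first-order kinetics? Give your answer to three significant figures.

With linear kinetics, Css is proportional to dose rate (D/τ) at fixed clearance.
D₂ = D₁ × (Css,target / Css,current) × (τ₂/τ₁) = 348 × (22.8/9.19) × (8/12) = 575.6 mg

576 mg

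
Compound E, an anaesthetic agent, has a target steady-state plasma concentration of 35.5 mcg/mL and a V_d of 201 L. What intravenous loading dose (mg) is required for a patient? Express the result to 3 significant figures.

7140 mg

The loading dose fills Vd to the target concentration.
LD = Vd × C = 201.0 × 35.50 = 7136 mg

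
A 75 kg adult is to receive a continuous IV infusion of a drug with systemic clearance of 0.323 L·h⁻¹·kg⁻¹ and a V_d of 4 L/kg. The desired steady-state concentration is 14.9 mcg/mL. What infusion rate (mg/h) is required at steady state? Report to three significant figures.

361 mg/h

CL = 0.323 L·h⁻¹·kg⁻¹ × 75 kg = 24.23 L/h
Rate = CL × Css = 24.23 × 14.9 = 361.0 mg/h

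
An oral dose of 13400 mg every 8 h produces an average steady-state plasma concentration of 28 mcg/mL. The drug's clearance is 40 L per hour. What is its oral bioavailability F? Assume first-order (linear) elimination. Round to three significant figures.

F·D/τ = CL·Css at steady state → F = CL·Css·τ / D.
F = 40 × 28 × 8 / 13400 = 0.669

0.669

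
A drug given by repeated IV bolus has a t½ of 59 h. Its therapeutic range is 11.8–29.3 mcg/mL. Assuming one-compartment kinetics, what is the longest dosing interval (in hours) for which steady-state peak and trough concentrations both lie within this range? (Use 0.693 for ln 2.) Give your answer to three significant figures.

k = 0.693 / t½ = 0.693 / 59 = 0.01175 h⁻¹
Between IV bolus doses, concentration decays as C = C₀·e^(−kτ), so C_peak/C_trough = e^(kτ).
τ_max = ln(C_peak/C_trough) / k = ln(29.3/11.8) / 0.01175 = 0.9095 / 0.01175 = 77.40 h

77.4 h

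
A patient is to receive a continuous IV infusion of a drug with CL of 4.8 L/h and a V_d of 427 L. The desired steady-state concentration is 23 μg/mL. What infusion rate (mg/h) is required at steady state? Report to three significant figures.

Infusion rate = CL · Css = 4.800 L/h × 23 mg/L = 110.4 mg/h

110 mg/h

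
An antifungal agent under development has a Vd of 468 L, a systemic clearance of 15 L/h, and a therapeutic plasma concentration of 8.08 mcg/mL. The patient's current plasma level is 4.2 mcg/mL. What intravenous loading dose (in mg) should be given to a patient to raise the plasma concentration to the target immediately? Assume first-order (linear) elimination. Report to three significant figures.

LD is governed by Vd — clearance does not enter the loading-dose calculation.
Concentration deficit ΔC = 8.08 − 4.2 = 3.880 mg/L
LD = Vd × ΔC = 468.0 × 3.880 = 1816 mg

1820 mg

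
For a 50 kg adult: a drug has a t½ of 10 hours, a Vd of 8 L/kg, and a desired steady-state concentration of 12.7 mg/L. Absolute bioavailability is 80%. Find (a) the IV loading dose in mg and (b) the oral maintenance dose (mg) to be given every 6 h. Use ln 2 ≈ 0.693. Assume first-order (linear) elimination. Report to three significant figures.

Vd = 8 L/kg × 50 kg = 400.0 L
LD = Vd × C = 400.0 × 12.7 = 5080 mg
CL = 0.693 × Vd / t½ = 0.693 × 400.0 / 10 = 27.72 L/h
D = CL × Css × τ / F = 27.72 × 12.7 × 6 / 0.8 = 2640 mg

(a) 5080 mg; (b) 2640 mg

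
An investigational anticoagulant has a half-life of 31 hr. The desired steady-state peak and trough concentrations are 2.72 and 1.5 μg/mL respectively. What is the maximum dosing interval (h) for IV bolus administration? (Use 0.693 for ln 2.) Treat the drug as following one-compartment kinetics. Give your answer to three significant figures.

26.6 h

k = 0.693 / t½ = 0.693 / 31 = 0.02235 h⁻¹
Between IV bolus doses, concentration decays as C = C₀·e^(−kτ), so C_peak/C_trough = e^(kτ).
τ_max = ln(C_peak/C_trough) / k = ln(2.72/1.5) / 0.02235 = 0.5952 / 0.02235 = 26.63 h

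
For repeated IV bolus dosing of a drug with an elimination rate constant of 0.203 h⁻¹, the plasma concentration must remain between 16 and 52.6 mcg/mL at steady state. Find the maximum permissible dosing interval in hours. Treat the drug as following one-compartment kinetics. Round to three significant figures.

Between IV bolus doses, concentration decays as C = C₀·e^(−kτ), so C_peak/C_trough = e^(kτ).
τ_max = ln(C_peak/C_trough) / k = ln(52.6/16) / 0.2030 = 1.190 / 0.2030 = 5.862 h

5.86 h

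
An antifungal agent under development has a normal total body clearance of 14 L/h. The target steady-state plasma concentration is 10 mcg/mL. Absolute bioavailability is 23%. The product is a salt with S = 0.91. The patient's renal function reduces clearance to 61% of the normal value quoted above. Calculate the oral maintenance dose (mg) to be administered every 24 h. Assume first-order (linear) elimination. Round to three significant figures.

Patient clearance = 0.61 × 14.00 = 8.540 L/h
D = CL × Css × τ / F / S = 8.540 × 10 × 24 / 0.23 / 0.91 = 9793 mg

9790 mg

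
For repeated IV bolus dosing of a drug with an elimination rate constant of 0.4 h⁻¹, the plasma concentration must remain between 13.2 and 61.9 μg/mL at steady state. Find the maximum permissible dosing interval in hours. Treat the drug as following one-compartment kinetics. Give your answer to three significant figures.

3.86 h

Between IV bolus doses, concentration decays as C = C₀·e^(−kτ), so C_peak/C_trough = e^(kτ).
τ_max = ln(C_peak/C_trough) / k = ln(61.9/13.2) / 0.4000 = 1.545 / 0.4000 = 3.863 h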